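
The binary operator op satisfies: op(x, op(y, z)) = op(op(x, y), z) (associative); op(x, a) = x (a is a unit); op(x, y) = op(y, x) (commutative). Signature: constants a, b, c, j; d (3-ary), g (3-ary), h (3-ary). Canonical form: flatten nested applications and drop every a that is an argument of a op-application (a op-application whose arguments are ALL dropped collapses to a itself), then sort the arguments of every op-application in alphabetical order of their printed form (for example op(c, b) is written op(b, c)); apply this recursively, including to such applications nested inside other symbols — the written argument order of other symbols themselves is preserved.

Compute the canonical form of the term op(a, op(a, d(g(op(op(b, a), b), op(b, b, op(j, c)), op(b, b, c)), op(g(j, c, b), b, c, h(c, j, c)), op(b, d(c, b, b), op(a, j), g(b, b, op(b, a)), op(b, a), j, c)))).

Answer: d(g(op(b, b), op(b, b, c, j), op(b, b, c)), op(b, c, g(j, c, b), h(c, j, c)), op(b, b, c, d(c, b, b), g(b, b, b), j, j))

Derivation:
Un-nest:  op(a, a, d(g(op(op(b, a), b), op(b, b, op(j, c)), op(b, b, c)), op(g(j, c, b), b, c, h(c, j, c)), op(b, d(c, b, b), op(a, j), g(b, b, op(b, a)), op(b, a), j, c)))
Inside:  d(g(op(op(b, a), b), op(b, b, op(j, c)), op(b, b, c)), op(g(j, c, b), b, c, h(c, j, c)), op(b, d(c, b, b), op(a, j), g(b, b, op(b, a)), op(b, a), j, c))  →  d(g(op(b, b), op(b, b, c, j), op(b, b, c)), op(b, c, g(j, c, b), h(c, j, c)), op(b, b, c, d(c, b, b), g(b, b, b), j, j))
Unit:  drop a (×2)
Order the arguments:  d(g(op(b, b), op(b, b, c, j), op(b, b, c)), op(b, c, g(j, c, b), h(c, j, c)), op(b, b, c, d(c, b, b), g(b, b, b), j, j))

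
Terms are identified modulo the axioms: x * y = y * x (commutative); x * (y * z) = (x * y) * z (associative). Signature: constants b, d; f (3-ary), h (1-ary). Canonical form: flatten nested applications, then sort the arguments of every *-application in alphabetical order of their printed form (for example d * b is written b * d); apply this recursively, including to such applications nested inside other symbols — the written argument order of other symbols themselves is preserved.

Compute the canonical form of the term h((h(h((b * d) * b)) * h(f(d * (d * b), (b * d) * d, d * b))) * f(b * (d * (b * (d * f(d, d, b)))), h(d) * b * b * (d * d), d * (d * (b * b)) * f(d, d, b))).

Descend into:  (h(h((b * d) * b)) * h(f(d * (d * b), (b * d) * d, d * b))) * f(b * (d * (b * (d * f(d, d, b)))), h(d) * b * b * (d * d), d * (d * (b * b)) * f(d, d, b))
Flatten:  h(h((b * d) * b)) * h(f(d * (d * b), (b * d) * d, d * b)) * f(b * (d * (b * (d * f(d, d, b)))), h(d) * b * b * (d * d), d * (d * (b * b)) * f(d, d, b))
Simplify inside:  h(h((b * d) * b))  →  h(h(b * b * d))
Canonicalize subterm:  h(f(d * (d * b), (b * d) * d, d * b))  →  h(f(b * d * d, b * d * d, b * d))
Simplify inside:  f(b * (d * (b * (d * f(d, d, b)))), h(d) * b * b * (d * d), d * (d * (b * b)) * f(d, d, b))  →  f(b * b * d * d * f(d, d, b), b * b * d * d * h(d), b * b * d * d * f(d, d, b))
Order the arguments:  f(b * b * d * d * f(d, d, b), b * b * d * d * h(d), b * b * d * d * f(d, d, b)) * h(f(b * d * d, b * d * d, b * d)) * h(h(b * b * d))
Put back:  h(f(b * b * d * d * f(d, d, b), b * b * d * d * h(d), b * b * d * d * f(d, d, b)) * h(f(b * d * d, b * d * d, b * d)) * h(h(b * b * d)))

Answer: h(f(b * b * d * d * f(d, d, b), b * b * d * d * h(d), b * b * d * d * f(d, d, b)) * h(f(b * d * d, b * d * d, b * d)) * h(h(b * b * d)))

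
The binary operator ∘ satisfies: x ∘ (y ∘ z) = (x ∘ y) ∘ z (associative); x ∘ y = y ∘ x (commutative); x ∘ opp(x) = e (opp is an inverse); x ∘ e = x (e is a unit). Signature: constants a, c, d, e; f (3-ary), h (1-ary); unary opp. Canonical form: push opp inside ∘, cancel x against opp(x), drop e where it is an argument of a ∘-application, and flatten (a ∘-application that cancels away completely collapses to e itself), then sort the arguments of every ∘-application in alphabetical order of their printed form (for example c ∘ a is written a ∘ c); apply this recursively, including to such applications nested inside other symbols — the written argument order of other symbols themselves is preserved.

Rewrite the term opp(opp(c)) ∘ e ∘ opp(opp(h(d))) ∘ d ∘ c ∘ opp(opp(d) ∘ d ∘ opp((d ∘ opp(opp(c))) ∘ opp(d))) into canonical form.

Push opp inside:  distribute opp over ∘ and collapse double opp
Collect terms:  c ∘ c ∘ c ∘ h(d) ∘ d
Order the arguments:  c ∘ c ∘ c ∘ d ∘ h(d)

Answer: c ∘ c ∘ c ∘ d ∘ h(d)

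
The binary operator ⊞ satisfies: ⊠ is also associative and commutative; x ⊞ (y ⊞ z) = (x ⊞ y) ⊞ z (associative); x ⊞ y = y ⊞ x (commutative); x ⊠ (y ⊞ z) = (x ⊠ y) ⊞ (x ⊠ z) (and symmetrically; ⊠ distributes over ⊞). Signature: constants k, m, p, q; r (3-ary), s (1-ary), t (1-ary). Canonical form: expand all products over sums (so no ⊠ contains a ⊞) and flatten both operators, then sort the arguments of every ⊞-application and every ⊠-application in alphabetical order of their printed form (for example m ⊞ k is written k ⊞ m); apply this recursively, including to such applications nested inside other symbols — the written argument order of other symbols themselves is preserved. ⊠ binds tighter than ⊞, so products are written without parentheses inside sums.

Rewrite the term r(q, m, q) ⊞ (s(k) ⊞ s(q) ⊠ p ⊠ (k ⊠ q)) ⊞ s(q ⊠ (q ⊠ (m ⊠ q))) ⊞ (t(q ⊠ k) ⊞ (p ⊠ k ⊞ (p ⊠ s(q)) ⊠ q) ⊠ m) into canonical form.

Answer: k ⊠ m ⊠ p ⊞ k ⊠ p ⊠ q ⊠ s(q) ⊞ m ⊠ p ⊠ q ⊠ s(q) ⊞ r(q, m, q) ⊞ s(k) ⊞ s(m ⊠ q ⊠ q ⊠ q) ⊞ t(k ⊠ q)

Derivation:
Expand products over sums:  r(q, m, q) ⊞ s(k) ⊞ k ⊠ p ⊠ q ⊠ s(q) ⊞ s(m ⊠ q ⊠ q ⊠ q) ⊞ t(k ⊠ q) ⊞ k ⊠ m ⊠ p ⊞ m ⊠ p ⊠ q ⊠ s(q)
Sort:  k ⊠ m ⊠ p ⊞ k ⊠ p ⊠ q ⊠ s(q) ⊞ m ⊠ p ⊠ q ⊠ s(q) ⊞ r(q, m, q) ⊞ s(k) ⊞ s(m ⊠ q ⊠ q ⊠ q) ⊞ t(k ⊠ q)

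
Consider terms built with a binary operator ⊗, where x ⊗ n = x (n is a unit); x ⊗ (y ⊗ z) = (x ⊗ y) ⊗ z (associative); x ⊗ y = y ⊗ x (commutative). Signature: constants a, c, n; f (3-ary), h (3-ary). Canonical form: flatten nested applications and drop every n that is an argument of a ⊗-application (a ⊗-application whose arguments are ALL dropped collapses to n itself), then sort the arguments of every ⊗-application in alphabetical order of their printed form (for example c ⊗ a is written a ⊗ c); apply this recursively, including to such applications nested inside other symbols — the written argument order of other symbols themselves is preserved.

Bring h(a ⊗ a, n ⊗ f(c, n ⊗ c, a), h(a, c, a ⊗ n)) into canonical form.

Answer: h(a ⊗ a, f(c, c, a), h(a, c, a))

Derivation:
Focus inside:  n ⊗ f(c, n ⊗ c, a)
Inside:  f(c, n ⊗ c, a)  →  f(c, c, a)
Unit:  drop n
Sort arguments:  f(c, c, a)
Reassemble:  h(a ⊗ a, f(c, c, a), h(a, c, a))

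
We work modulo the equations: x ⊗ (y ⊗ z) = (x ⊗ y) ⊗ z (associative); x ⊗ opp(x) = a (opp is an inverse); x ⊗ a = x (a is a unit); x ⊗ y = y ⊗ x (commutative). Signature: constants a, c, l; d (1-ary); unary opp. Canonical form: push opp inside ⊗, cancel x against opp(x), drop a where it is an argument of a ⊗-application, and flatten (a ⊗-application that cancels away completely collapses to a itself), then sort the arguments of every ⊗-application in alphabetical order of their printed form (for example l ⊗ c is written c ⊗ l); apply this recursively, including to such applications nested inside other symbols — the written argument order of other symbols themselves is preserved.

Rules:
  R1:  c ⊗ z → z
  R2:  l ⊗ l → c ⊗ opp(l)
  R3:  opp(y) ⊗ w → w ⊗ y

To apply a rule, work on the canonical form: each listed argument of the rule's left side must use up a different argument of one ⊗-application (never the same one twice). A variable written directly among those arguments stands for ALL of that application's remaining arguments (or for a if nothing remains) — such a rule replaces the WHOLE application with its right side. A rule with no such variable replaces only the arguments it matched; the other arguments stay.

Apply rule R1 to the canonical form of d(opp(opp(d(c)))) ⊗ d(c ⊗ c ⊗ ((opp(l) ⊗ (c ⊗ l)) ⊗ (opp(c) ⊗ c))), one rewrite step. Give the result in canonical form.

Canonical form:  d(c ⊗ c ⊗ c) ⊗ d(d(c))
Apply R1:  consuming c;  z := c ⊗ c
Every leftover argument binds to the variable; the entire application is replaced.
Result:  d(c ⊗ c) ⊗ d(d(c))

Answer: d(c ⊗ c) ⊗ d(d(c))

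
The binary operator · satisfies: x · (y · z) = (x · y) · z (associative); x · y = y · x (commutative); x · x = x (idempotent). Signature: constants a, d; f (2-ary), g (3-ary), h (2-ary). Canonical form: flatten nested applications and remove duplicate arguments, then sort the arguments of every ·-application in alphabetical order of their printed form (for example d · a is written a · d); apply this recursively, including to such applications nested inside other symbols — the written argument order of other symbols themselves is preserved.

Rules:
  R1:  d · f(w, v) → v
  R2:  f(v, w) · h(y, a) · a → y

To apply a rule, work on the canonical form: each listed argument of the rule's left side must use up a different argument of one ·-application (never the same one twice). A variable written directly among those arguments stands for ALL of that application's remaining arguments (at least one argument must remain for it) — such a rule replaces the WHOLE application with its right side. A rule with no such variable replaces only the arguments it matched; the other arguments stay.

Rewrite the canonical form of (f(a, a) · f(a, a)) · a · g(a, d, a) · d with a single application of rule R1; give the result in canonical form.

Answer: a · g(a, d, a)

Derivation:
Canonical form:  a · d · f(a, a) · g(a, d, a)
Match R1:  consume d, f(a, a);  v := a, w := a
New term:  a · g(a, d, a)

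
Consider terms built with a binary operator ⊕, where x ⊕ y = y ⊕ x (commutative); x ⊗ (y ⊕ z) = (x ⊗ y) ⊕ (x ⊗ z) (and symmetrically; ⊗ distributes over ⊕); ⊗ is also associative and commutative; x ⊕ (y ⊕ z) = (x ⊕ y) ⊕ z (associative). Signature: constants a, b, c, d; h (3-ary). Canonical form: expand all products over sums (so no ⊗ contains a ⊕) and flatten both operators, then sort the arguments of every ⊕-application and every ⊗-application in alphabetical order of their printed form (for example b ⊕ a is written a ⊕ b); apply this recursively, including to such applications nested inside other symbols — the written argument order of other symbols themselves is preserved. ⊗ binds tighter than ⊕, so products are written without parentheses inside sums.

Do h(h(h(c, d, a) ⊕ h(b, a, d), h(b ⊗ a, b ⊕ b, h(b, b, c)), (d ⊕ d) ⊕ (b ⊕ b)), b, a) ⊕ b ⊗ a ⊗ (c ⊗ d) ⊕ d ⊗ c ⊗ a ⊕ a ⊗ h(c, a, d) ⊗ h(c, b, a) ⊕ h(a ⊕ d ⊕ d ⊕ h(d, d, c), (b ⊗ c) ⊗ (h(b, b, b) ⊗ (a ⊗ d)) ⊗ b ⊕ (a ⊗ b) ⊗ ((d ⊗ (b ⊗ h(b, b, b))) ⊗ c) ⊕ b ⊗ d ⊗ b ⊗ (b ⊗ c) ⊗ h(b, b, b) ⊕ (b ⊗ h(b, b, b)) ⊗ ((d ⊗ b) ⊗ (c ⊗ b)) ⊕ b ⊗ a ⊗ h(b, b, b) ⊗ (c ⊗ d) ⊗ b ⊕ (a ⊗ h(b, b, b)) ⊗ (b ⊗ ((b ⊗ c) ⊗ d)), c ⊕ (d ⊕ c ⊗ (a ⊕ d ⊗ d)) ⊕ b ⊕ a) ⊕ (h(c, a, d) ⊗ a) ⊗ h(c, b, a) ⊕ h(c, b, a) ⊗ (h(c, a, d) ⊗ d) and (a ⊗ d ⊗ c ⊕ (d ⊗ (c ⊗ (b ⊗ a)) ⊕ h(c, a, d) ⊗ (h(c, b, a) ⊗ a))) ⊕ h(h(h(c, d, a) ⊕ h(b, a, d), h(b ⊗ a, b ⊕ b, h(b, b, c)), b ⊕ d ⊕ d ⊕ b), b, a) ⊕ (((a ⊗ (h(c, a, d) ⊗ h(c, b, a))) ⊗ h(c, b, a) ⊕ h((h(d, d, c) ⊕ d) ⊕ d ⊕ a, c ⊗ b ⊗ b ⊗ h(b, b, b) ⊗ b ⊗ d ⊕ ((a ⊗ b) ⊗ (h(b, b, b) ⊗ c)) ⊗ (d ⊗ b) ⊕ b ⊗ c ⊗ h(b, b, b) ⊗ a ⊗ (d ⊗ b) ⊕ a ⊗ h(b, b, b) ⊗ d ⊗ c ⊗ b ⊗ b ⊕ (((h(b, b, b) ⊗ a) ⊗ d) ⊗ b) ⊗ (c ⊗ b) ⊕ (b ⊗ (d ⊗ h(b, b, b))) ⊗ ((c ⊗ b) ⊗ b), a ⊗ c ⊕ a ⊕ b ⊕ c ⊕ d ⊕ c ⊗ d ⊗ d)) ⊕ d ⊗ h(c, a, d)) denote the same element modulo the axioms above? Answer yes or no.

Answer: no — a ⊗ b ⊗ c ⊗ d ⊕ a ⊗ c ⊗ d ⊕ a ⊗ h(c, a, d) ⊗ h(c, b, a) ⊕ a ⊗ h(c, a, d) ⊗ h(c, b, a) ⊕ d ⊗ h(c, a, d) ⊗ h(c, b, a) ⊕ h(a ⊕ d ⊕ d ⊕ h(d, d, c), a ⊗ b ⊗ b ⊗ c ⊗ d ⊗ h(b, b, b) ⊕ a ⊗ b ⊗ b ⊗ c ⊗ d ⊗ h(b, b, b) ⊕ a ⊗ b ⊗ b ⊗ c ⊗ d ⊗ h(b, b, b) ⊕ a ⊗ b ⊗ b ⊗ c ⊗ d ⊗ h(b, b, b) ⊕ b ⊗ b ⊗ b ⊗ c ⊗ d ⊗ h(b, b, b) ⊕ b ⊗ b ⊗ b ⊗ c ⊗ d ⊗ h(b, b, b), a ⊕ a ⊗ c ⊕ b ⊕ c ⊕ c ⊗ d ⊗ d ⊕ d) ⊕ h(h(h(b, a, d) ⊕ h(c, d, a), h(a ⊗ b, b ⊕ b, h(b, b, c)), b ⊕ b ⊕ d ⊕ d), b, a) vs a ⊗ b ⊗ c ⊗ d ⊕ a ⊗ c ⊗ d ⊕ a ⊗ h(c, a, d) ⊗ h(c, b, a) ⊕ a ⊗ h(c, a, d) ⊗ h(c, b, a) ⊗ h(c, b, a) ⊕ d ⊗ h(c, a, d) ⊕ h(a ⊕ d ⊕ d ⊕ h(d, d, c), a ⊗ b ⊗ b ⊗ c ⊗ d ⊗ h(b, b, b) ⊕ a ⊗ b ⊗ b ⊗ c ⊗ d ⊗ h(b, b, b) ⊕ a ⊗ b ⊗ b ⊗ c ⊗ d ⊗ h(b, b, b) ⊕ a ⊗ b ⊗ b ⊗ c ⊗ d ⊗ h(b, b, b) ⊕ b ⊗ b ⊗ b ⊗ c ⊗ d ⊗ h(b, b, b) ⊕ b ⊗ b ⊗ b ⊗ c ⊗ d ⊗ h(b, b, b), a ⊕ a ⊗ c ⊕ b ⊕ c ⊕ c ⊗ d ⊗ d ⊕ d) ⊕ h(h(h(b, a, d) ⊕ h(c, d, a), h(a ⊗ b, b ⊕ b, h(b, b, c)), b ⊕ b ⊕ d ⊕ d), b, a)

Derivation:
Left:  h(h(h(c, d, a) ⊕ h(b, a, d), h(b ⊗ a, b ⊕ b, h(b, b, c)), (d ⊕ d) ⊕ (b ⊕ b)), b, a) ⊕ b ⊗ a ⊗ (c ⊗ d) ⊕ d ⊗ c ⊗ a ⊕ a ⊗ h(c, a, d) ⊗ h(c, b, a) ⊕ h(a ⊕ d ⊕ d ⊕ h(d, d, c), (b ⊗ c) ⊗ (h(b, b, b) ⊗ (a ⊗ d)) ⊗ b ⊕ (a ⊗ b) ⊗ ((d ⊗ (b ⊗ h(b, b, b))) ⊗ c) ⊕ b ⊗ d ⊗ b ⊗ (b ⊗ c) ⊗ h(b, b, b) ⊕ (b ⊗ h(b, b, b)) ⊗ ((d ⊗ b) ⊗ (c ⊗ b)) ⊕ b ⊗ a ⊗ h(b, b, b) ⊗ (c ⊗ d) ⊗ b ⊕ (a ⊗ h(b, b, b)) ⊗ (b ⊗ ((b ⊗ c) ⊗ d)), c ⊕ (d ⊕ c ⊗ (a ⊕ d ⊗ d)) ⊕ b ⊕ a) ⊕ (h(c, a, d) ⊗ a) ⊗ h(c, b, a) ⊕ h(c, b, a) ⊗ (h(c, a, d) ⊗ d)
  Distribute:  h(h(h(b, a, d) ⊕ h(c, d, a), h(a ⊗ b, b ⊕ b, h(b, b, c)), b ⊕ b ⊕ d ⊕ d), b, a) ⊕ a ⊗ b ⊗ c ⊗ d ⊕ a ⊗ c ⊗ d ⊕ a ⊗ h(c, a, d) ⊗ h(c, b, a) ⊕ h(a ⊕ d ⊕ d ⊕ h(d, d, c), a ⊗ b ⊗ b ⊗ c ⊗ d ⊗ h(b, b, b) ⊕ a ⊗ b ⊗ b ⊗ c ⊗ d ⊗ h(b, b, b) ⊕ a ⊗ b ⊗ b ⊗ c ⊗ d ⊗ h(b, b, b) ⊕ a ⊗ b ⊗ b ⊗ c ⊗ d ⊗ h(b, b, b) ⊕ b ⊗ b ⊗ b ⊗ c ⊗ d ⊗ h(b, b, b) ⊕ b ⊗ b ⊗ b ⊗ c ⊗ d ⊗ h(b, b, b), a ⊕ a ⊗ c ⊕ b ⊕ c ⊕ c ⊗ d ⊗ d ⊕ d) ⊕ a ⊗ h(c, a, d) ⊗ h(c, b, a) ⊕ d ⊗ h(c, a, d) ⊗ h(c, b, a)
  Order the arguments:  a ⊗ b ⊗ c ⊗ d ⊕ a ⊗ c ⊗ d ⊕ a ⊗ h(c, a, d) ⊗ h(c, b, a) ⊕ a ⊗ h(c, a, d) ⊗ h(c, b, a) ⊕ d ⊗ h(c, a, d) ⊗ h(c, b, a) ⊕ h(a ⊕ d ⊕ d ⊕ h(d, d, c), a ⊗ b ⊗ b ⊗ c ⊗ d ⊗ h(b, b, b) ⊕ a ⊗ b ⊗ b ⊗ c ⊗ d ⊗ h(b, b, b) ⊕ a ⊗ b ⊗ b ⊗ c ⊗ d ⊗ h(b, b, b) ⊕ a ⊗ b ⊗ b ⊗ c ⊗ d ⊗ h(b, b, b) ⊕ b ⊗ b ⊗ b ⊗ c ⊗ d ⊗ h(b, b, b) ⊕ b ⊗ b ⊗ b ⊗ c ⊗ d ⊗ h(b, b, b), a ⊕ a ⊗ c ⊕ b ⊕ c ⊕ c ⊗ d ⊗ d ⊕ d) ⊕ h(h(h(b, a, d) ⊕ h(c, d, a), h(a ⊗ b, b ⊕ b, h(b, b, c)), b ⊕ b ⊕ d ⊕ d), b, a)
Right:  (a ⊗ d ⊗ c ⊕ (d ⊗ (c ⊗ (b ⊗ a)) ⊕ h(c, a, d) ⊗ (h(c, b, a) ⊗ a))) ⊕ h(h(h(c, d, a) ⊕ h(b, a, d), h(b ⊗ a, b ⊕ b, h(b, b, c)), b ⊕ d ⊕ d ⊕ b), b, a) ⊕ (((a ⊗ (h(c, a, d) ⊗ h(c, b, a))) ⊗ h(c, b, a) ⊕ h((h(d, d, c) ⊕ d) ⊕ d ⊕ a, c ⊗ b ⊗ b ⊗ h(b, b, b) ⊗ b ⊗ d ⊕ ((a ⊗ b) ⊗ (h(b, b, b) ⊗ c)) ⊗ (d ⊗ b) ⊕ b ⊗ c ⊗ h(b, b, b) ⊗ a ⊗ (d ⊗ b) ⊕ a ⊗ h(b, b, b) ⊗ d ⊗ c ⊗ b ⊗ b ⊕ (((h(b, b, b) ⊗ a) ⊗ d) ⊗ b) ⊗ (c ⊗ b) ⊕ (b ⊗ (d ⊗ h(b, b, b))) ⊗ ((c ⊗ b) ⊗ b), a ⊗ c ⊕ a ⊕ b ⊕ c ⊕ d ⊕ c ⊗ d ⊗ d)) ⊕ d ⊗ h(c, a, d))
  Merge nested applications:  a ⊗ c ⊗ d ⊕ a ⊗ b ⊗ c ⊗ d ⊕ a ⊗ h(c, a, d) ⊗ h(c, b, a) ⊕ h(h(h(b, a, d) ⊕ h(c, d, a), h(a ⊗ b, b ⊕ b, h(b, b, c)), b ⊕ b ⊕ d ⊕ d), b, a) ⊕ a ⊗ h(c, a, d) ⊗ h(c, b, a) ⊗ h(c, b, a) ⊕ h(a ⊕ d ⊕ d ⊕ h(d, d, c), a ⊗ b ⊗ b ⊗ c ⊗ d ⊗ h(b, b, b) ⊕ a ⊗ b ⊗ b ⊗ c ⊗ d ⊗ h(b, b, b) ⊕ a ⊗ b ⊗ b ⊗ c ⊗ d ⊗ h(b, b, b) ⊕ a ⊗ b ⊗ b ⊗ c ⊗ d ⊗ h(b, b, b) ⊕ b ⊗ b ⊗ b ⊗ c ⊗ d ⊗ h(b, b, b) ⊕ b ⊗ b ⊗ b ⊗ c ⊗ d ⊗ h(b, b, b), a ⊕ a ⊗ c ⊕ b ⊕ c ⊕ c ⊗ d ⊗ d ⊕ d) ⊕ d ⊗ h(c, a, d)
  Sort:  a ⊗ b ⊗ c ⊗ d ⊕ a ⊗ c ⊗ d ⊕ a ⊗ h(c, a, d) ⊗ h(c, b, a) ⊕ a ⊗ h(c, a, d) ⊗ h(c, b, a) ⊗ h(c, b, a) ⊕ d ⊗ h(c, a, d) ⊕ h(a ⊕ d ⊕ d ⊕ h(d, d, c), a ⊗ b ⊗ b ⊗ c ⊗ d ⊗ h(b, b, b) ⊕ a ⊗ b ⊗ b ⊗ c ⊗ d ⊗ h(b, b, b) ⊕ a ⊗ b ⊗ b ⊗ c ⊗ d ⊗ h(b, b, b) ⊕ a ⊗ b ⊗ b ⊗ c ⊗ d ⊗ h(b, b, b) ⊕ b ⊗ b ⊗ b ⊗ c ⊗ d ⊗ h(b, b, b) ⊕ b ⊗ b ⊗ b ⊗ c ⊗ d ⊗ h(b, b, b), a ⊕ a ⊗ c ⊕ b ⊕ c ⊕ c ⊗ d ⊗ d ⊕ d) ⊕ h(h(h(b, a, d) ⊕ h(c, d, a), h(a ⊗ b, b ⊕ b, h(b, b, c)), b ⊕ b ⊕ d ⊕ d), b, a)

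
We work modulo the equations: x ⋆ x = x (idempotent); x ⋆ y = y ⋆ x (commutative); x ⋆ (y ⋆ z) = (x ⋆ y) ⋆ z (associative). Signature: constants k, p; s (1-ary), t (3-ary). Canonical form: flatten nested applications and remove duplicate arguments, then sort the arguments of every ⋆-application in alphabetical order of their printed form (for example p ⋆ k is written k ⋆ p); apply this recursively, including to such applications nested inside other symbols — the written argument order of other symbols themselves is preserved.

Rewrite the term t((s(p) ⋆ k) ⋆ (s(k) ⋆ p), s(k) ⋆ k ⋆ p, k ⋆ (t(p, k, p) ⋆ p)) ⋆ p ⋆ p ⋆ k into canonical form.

Answer: k ⋆ p ⋆ t(k ⋆ p ⋆ s(k) ⋆ s(p), k ⋆ p ⋆ s(k), k ⋆ p ⋆ t(p, k, p))

Derivation:
Simplify inside:  t((s(p) ⋆ k) ⋆ (s(k) ⋆ p), s(k) ⋆ k ⋆ p, k ⋆ (t(p, k, p) ⋆ p))  →  t(k ⋆ p ⋆ s(k) ⋆ s(p), k ⋆ p ⋆ s(k), k ⋆ p ⋆ t(p, k, p))
Drop duplicates:  drop duplicate p
Sort arguments:  k ⋆ p ⋆ t(k ⋆ p ⋆ s(k) ⋆ s(p), k ⋆ p ⋆ s(k), k ⋆ p ⋆ t(p, k, p))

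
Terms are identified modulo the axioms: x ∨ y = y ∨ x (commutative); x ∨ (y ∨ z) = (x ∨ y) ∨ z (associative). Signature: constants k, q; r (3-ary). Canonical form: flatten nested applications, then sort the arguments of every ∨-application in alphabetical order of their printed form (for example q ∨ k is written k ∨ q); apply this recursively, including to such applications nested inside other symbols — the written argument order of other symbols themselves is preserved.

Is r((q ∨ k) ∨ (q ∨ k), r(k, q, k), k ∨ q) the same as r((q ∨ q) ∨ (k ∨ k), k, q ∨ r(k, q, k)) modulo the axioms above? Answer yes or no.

Left:  r((q ∨ k) ∨ (q ∨ k), r(k, q, k), k ∨ q)
  Descend into:  (q ∨ k) ∨ (q ∨ k)
  Flatten:  q ∨ k ∨ q ∨ k
  Order the arguments:  k ∨ k ∨ q ∨ q
  Rebuild:  r(k ∨ k ∨ q ∨ q, r(k, q, k), k ∨ q)
Right:  r((q ∨ q) ∨ (k ∨ k), k, q ∨ r(k, q, k))
  Work inside:  (q ∨ q) ∨ (k ∨ k)
  Flatten:  q ∨ q ∨ k ∨ k
  Order the arguments:  k ∨ k ∨ q ∨ q
  Rebuild:  r(k ∨ k ∨ q ∨ q, k, q ∨ r(k, q, k))

Answer: no — r(k ∨ k ∨ q ∨ q, r(k, q, k), k ∨ q) vs r(k ∨ k ∨ q ∨ q, k, q ∨ r(k, q, k))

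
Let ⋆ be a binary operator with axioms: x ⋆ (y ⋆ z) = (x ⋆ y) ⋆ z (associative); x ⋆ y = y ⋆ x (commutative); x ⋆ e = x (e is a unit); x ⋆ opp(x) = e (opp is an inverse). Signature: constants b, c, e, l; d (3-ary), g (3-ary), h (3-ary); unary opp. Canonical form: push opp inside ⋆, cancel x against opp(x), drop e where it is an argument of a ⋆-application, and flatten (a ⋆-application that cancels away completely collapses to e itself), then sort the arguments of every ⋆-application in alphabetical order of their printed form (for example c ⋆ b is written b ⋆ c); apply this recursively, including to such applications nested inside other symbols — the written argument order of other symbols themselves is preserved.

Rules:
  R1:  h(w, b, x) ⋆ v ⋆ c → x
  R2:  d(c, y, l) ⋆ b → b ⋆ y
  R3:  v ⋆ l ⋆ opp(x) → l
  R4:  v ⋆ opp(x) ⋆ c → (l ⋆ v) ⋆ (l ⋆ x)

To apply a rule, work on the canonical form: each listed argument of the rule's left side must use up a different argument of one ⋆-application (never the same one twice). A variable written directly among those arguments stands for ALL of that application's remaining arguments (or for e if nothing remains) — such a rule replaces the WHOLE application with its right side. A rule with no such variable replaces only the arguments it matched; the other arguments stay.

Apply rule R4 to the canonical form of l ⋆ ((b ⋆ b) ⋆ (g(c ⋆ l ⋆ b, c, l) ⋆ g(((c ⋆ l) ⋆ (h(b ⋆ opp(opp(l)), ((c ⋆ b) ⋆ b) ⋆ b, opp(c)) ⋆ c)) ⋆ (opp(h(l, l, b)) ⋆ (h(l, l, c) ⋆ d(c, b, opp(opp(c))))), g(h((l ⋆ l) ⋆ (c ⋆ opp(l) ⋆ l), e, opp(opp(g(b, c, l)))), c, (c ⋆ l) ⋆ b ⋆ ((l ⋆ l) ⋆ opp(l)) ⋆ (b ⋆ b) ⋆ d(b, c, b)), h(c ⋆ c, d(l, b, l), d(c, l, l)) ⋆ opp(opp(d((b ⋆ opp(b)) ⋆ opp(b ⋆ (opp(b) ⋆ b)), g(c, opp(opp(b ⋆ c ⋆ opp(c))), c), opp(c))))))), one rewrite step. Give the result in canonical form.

Answer: b ⋆ b ⋆ g(b ⋆ c ⋆ l, c, l) ⋆ g(c ⋆ d(c, b, c) ⋆ h(b ⋆ l, b ⋆ b ⋆ b ⋆ c, opp(c)) ⋆ h(l, l, b) ⋆ h(l, l, c) ⋆ l ⋆ l ⋆ l, g(h(c ⋆ l ⋆ l, e, g(b, c, l)), c, b ⋆ b ⋆ b ⋆ c ⋆ d(b, c, b) ⋆ l ⋆ l), d(opp(b), g(c, b, c), opp(c)) ⋆ h(c ⋆ c, d(l, b, l), d(c, l, l))) ⋆ l

Derivation:
Canonical form:  b ⋆ b ⋆ g(b ⋆ c ⋆ l, c, l) ⋆ g(c ⋆ c ⋆ d(c, b, c) ⋆ h(b ⋆ l, b ⋆ b ⋆ b ⋆ c, opp(c)) ⋆ h(l, l, c) ⋆ l ⋆ opp(h(l, l, b)), g(h(c ⋆ l ⋆ l, e, g(b, c, l)), c, b ⋆ b ⋆ b ⋆ c ⋆ d(b, c, b) ⋆ l ⋆ l), d(opp(b), g(c, b, c), opp(c)) ⋆ h(c ⋆ c, d(l, b, l), d(c, l, l))) ⋆ l
R4 matches:  uses c, opp(h(l, l, b));  v := c ⋆ d(c, b, c) ⋆ h(b ⋆ l, b ⋆ b ⋆ b ⋆ c, opp(c)) ⋆ h(l, l, c) ⋆ l, x := h(l, l, b)
The extension variable absorbs all remaining arguments, so the whole application is rewritten.
Giving:  b ⋆ b ⋆ g(b ⋆ c ⋆ l, c, l) ⋆ g(c ⋆ d(c, b, c) ⋆ h(b ⋆ l, b ⋆ b ⋆ b ⋆ c, opp(c)) ⋆ h(l, l, b) ⋆ h(l, l, c) ⋆ l ⋆ l ⋆ l, g(h(c ⋆ l ⋆ l, e, g(b, c, l)), c, b ⋆ b ⋆ b ⋆ c ⋆ d(b, c, b) ⋆ l ⋆ l), d(opp(b), g(c, b, c), opp(c)) ⋆ h(c ⋆ c, d(l, b, l), d(c, l, l))) ⋆ l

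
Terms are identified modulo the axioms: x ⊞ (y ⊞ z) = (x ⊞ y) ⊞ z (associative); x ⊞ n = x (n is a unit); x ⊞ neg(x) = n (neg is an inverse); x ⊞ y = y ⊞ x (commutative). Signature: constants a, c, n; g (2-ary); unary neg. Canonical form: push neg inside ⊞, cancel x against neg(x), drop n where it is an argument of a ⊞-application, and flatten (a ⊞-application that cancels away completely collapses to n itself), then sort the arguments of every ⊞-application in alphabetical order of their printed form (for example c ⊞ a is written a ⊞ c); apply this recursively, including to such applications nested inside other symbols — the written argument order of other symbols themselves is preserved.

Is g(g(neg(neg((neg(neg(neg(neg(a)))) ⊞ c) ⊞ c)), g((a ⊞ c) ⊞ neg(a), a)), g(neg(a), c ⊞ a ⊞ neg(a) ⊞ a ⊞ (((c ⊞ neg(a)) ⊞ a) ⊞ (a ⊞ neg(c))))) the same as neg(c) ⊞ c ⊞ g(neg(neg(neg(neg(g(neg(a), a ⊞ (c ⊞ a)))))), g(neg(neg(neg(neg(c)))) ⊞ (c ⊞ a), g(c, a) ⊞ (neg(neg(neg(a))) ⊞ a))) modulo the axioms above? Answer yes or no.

Answer: no — g(g(a ⊞ c ⊞ c, g(c, a)), g(neg(a), a ⊞ a ⊞ c)) vs g(g(neg(a), a ⊞ a ⊞ c), g(a ⊞ c ⊞ c, g(c, a)))

Derivation:
Left:  g(g(neg(neg((neg(neg(neg(neg(a)))) ⊞ c) ⊞ c)), g((a ⊞ c) ⊞ neg(a), a)), g(neg(a), c ⊞ a ⊞ neg(a) ⊞ a ⊞ (((c ⊞ neg(a)) ⊞ a) ⊞ (a ⊞ neg(c)))))
  Descend into:  c ⊞ a ⊞ neg(a) ⊞ a ⊞ (((c ⊞ neg(a)) ⊞ a) ⊞ (a ⊞ neg(c)))
  Collect terms:  c ⊞ a ⊞ a
  Sort:  a ⊞ a ⊞ c
  Put back:  g(g(a ⊞ c ⊞ c, g(c, a)), g(neg(a), a ⊞ a ⊞ c))
Right:  neg(c) ⊞ c ⊞ g(neg(neg(neg(neg(g(neg(a), a ⊞ (c ⊞ a)))))), g(neg(neg(neg(neg(c)))) ⊞ (c ⊞ a), g(c, a) ⊞ (neg(neg(neg(a))) ⊞ a)))
  Push neg inside:  distribute neg over ⊞ and collapse double neg
  Cancel:  c cancels
  Combine occurrences:  g(g(neg(a), a ⊞ a ⊞ c), g(a ⊞ c ⊞ c, g(c, a)))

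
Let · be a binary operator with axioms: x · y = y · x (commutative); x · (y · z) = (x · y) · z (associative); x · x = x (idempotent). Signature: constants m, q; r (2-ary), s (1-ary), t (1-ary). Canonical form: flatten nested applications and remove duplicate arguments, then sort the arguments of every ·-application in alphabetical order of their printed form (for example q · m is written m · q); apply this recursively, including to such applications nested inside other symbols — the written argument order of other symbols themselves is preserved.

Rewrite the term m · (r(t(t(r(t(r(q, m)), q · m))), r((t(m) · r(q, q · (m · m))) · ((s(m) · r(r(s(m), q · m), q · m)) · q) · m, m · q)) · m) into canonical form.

Flatten:  m · r(t(t(r(t(r(q, m)), q · m))), r((t(m) · r(q, q · (m · m))) · ((s(m) · r(r(s(m), q · m), q · m)) · q) · m, m · q)) · m
Simplify inside:  r(t(t(r(t(r(q, m)), q · m))), r((t(m) · r(q, q · (m · m))) · ((s(m) · r(r(s(m), q · m), q · m)) · q) · m, m · q))  →  r(t(t(r(t(r(q, m)), m · q))), r(m · q · r(q, m · q) · r(r(s(m), m · q), m · q) · s(m) · t(m), m · q))
Idempotence:  drop duplicate m
Sort arguments:  m · r(t(t(r(t(r(q, m)), m · q))), r(m · q · r(q, m · q) · r(r(s(m), m · q), m · q) · s(m) · t(m), m · q))

Answer: m · r(t(t(r(t(r(q, m)), m · q))), r(m · q · r(q, m · q) · r(r(s(m), m · q), m · q) · s(m) · t(m), m · q))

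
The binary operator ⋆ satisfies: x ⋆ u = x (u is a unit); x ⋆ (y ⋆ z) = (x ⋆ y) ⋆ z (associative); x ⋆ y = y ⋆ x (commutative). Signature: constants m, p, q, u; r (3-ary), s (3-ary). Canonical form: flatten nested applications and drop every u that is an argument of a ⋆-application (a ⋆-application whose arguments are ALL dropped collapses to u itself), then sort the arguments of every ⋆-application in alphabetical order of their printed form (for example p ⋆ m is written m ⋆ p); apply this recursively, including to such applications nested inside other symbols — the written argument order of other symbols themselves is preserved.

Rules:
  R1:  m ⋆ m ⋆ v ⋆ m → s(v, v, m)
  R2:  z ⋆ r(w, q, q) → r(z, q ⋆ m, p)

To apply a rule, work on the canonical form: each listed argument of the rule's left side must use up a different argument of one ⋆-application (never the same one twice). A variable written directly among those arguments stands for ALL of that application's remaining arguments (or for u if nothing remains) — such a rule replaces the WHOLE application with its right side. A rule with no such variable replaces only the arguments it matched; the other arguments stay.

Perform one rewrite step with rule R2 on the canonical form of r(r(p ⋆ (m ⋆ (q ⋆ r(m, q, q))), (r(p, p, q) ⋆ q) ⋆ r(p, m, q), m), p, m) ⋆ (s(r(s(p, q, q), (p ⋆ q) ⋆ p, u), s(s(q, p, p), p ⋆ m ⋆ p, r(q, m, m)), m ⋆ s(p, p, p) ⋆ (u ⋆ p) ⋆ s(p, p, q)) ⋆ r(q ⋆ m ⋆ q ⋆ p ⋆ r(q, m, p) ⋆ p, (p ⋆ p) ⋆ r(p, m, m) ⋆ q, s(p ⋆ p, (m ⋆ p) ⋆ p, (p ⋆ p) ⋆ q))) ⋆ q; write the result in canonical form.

Canonical form:  q ⋆ r(m ⋆ p ⋆ p ⋆ q ⋆ q ⋆ r(q, m, p), p ⋆ p ⋆ q ⋆ r(p, m, m), s(p ⋆ p, m ⋆ p ⋆ p, p ⋆ p ⋆ q)) ⋆ r(r(m ⋆ p ⋆ q ⋆ r(m, q, q), q ⋆ r(p, m, q) ⋆ r(p, p, q), m), p, m) ⋆ s(r(s(p, q, q), p ⋆ p ⋆ q, u), s(s(q, p, p), m ⋆ p ⋆ p, r(q, m, m)), m ⋆ p ⋆ s(p, p, p) ⋆ s(p, p, q))
Match R2:  consume r(m, q, q);  w := m, z := m ⋆ p ⋆ q
The extension variable absorbs all remaining arguments, so the whole application is rewritten.
Giving:  q ⋆ r(m ⋆ p ⋆ p ⋆ q ⋆ q ⋆ r(q, m, p), p ⋆ p ⋆ q ⋆ r(p, m, m), s(p ⋆ p, m ⋆ p ⋆ p, p ⋆ p ⋆ q)) ⋆ r(r(r(m ⋆ p ⋆ q, m ⋆ q, p), q ⋆ r(p, m, q) ⋆ r(p, p, q), m), p, m) ⋆ s(r(s(p, q, q), p ⋆ p ⋆ q, u), s(s(q, p, p), m ⋆ p ⋆ p, r(q, m, m)), m ⋆ p ⋆ s(p, p, p) ⋆ s(p, p, q))

Answer: q ⋆ r(m ⋆ p ⋆ p ⋆ q ⋆ q ⋆ r(q, m, p), p ⋆ p ⋆ q ⋆ r(p, m, m), s(p ⋆ p, m ⋆ p ⋆ p, p ⋆ p ⋆ q)) ⋆ r(r(r(m ⋆ p ⋆ q, m ⋆ q, p), q ⋆ r(p, m, q) ⋆ r(p, p, q), m), p, m) ⋆ s(r(s(p, q, q), p ⋆ p ⋆ q, u), s(s(q, p, p), m ⋆ p ⋆ p, r(q, m, m)), m ⋆ p ⋆ s(p, p, p) ⋆ s(p, p, q))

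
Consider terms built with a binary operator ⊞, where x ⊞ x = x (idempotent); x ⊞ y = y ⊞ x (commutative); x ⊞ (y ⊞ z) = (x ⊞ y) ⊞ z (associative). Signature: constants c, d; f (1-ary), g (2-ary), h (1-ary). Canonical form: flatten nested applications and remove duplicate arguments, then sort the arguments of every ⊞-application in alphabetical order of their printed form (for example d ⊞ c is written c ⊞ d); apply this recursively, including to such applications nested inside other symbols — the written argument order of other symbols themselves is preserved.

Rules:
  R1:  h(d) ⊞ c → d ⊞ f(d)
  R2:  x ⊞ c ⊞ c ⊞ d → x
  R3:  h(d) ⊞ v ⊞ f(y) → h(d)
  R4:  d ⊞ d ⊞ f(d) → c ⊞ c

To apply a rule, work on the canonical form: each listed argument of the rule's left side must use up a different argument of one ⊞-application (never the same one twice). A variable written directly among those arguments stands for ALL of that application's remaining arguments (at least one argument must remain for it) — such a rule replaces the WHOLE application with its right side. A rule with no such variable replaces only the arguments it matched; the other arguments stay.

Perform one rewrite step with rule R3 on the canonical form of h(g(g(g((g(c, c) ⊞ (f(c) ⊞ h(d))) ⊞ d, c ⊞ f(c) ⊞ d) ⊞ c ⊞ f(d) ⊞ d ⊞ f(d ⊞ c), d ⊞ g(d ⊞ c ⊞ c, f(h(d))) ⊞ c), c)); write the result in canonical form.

Answer: h(g(g(c ⊞ d ⊞ f(c ⊞ d) ⊞ f(d) ⊞ g(h(d), c ⊞ d ⊞ f(c)), c ⊞ d ⊞ g(c ⊞ d, f(h(d)))), c))

Derivation:
Canonical form:  h(g(g(c ⊞ d ⊞ f(c ⊞ d) ⊞ f(d) ⊞ g(d ⊞ f(c) ⊞ g(c, c) ⊞ h(d), c ⊞ d ⊞ f(c)), c ⊞ d ⊞ g(c ⊞ d, f(h(d)))), c))
R3 matches:  uses f(c), h(d);  v := d ⊞ g(c, c), y := c
The variable takes the whole remainder — replace the entire application.
Result:  h(g(g(c ⊞ d ⊞ f(c ⊞ d) ⊞ f(d) ⊞ g(h(d), c ⊞ d ⊞ f(c)), c ⊞ d ⊞ g(c ⊞ d, f(h(d)))), c))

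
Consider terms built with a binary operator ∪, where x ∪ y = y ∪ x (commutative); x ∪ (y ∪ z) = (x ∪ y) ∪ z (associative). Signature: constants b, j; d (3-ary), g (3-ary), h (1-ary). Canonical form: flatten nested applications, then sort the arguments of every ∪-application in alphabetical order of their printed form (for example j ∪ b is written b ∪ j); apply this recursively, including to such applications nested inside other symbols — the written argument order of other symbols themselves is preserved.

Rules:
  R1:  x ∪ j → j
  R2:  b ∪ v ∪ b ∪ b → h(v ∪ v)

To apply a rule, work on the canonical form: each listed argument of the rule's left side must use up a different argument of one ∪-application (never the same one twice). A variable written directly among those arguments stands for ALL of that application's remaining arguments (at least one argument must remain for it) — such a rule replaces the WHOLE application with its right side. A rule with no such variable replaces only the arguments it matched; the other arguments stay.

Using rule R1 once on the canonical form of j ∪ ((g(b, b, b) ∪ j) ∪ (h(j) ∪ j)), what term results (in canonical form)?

Canonical form:  g(b, b, b) ∪ h(j) ∪ j ∪ j ∪ j
R1 matches:  uses j;  x := g(b, b, b) ∪ h(j) ∪ j ∪ j
The variable takes the whole remainder — replace the entire application.
New term:  j

Answer: j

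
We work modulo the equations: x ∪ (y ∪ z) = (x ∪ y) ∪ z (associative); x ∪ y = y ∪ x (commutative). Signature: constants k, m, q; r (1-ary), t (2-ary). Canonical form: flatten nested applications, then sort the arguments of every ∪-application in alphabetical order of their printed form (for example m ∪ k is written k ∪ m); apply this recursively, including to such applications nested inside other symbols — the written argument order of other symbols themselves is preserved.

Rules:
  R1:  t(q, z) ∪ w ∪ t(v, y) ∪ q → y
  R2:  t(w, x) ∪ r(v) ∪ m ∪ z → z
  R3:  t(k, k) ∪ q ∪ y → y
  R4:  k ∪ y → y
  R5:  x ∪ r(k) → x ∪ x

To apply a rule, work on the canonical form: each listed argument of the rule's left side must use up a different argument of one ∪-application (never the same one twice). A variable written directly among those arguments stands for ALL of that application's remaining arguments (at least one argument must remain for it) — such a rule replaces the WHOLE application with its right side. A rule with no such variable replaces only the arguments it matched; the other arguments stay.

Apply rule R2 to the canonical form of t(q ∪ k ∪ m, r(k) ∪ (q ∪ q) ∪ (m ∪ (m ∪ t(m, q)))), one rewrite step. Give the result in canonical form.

Answer: t(k ∪ m ∪ q, m ∪ q ∪ q)

Derivation:
Canonical form:  t(k ∪ m ∪ q, m ∪ m ∪ q ∪ q ∪ r(k) ∪ t(m, q))
Match R2:  consume m, r(k), t(m, q);  v := k, w := m, x := q, z := m ∪ q ∪ q
The extension variable absorbs all remaining arguments, so the whole application is rewritten.
New term:  t(k ∪ m ∪ q, m ∪ q ∪ q)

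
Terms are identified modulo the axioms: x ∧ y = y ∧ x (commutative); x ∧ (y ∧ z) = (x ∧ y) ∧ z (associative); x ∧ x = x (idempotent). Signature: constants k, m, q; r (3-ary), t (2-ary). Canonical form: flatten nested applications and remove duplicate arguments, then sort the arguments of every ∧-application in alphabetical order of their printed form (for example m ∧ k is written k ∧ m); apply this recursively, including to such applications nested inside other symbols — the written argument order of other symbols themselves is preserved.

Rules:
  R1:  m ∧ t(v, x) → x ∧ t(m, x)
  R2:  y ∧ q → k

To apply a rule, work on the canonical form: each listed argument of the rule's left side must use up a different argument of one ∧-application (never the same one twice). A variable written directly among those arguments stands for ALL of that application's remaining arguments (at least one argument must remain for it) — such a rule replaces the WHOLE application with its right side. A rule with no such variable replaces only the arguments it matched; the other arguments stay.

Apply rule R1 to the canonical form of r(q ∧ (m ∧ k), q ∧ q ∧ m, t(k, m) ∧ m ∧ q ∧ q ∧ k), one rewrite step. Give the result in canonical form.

Answer: r(k ∧ m ∧ q, m ∧ q, k ∧ m ∧ q ∧ t(m, m))

Derivation:
Canonical form:  r(k ∧ m ∧ q, m ∧ q, k ∧ m ∧ q ∧ t(k, m))
Match R1:  consume m, t(k, m);  v := k, x := m
Result:  r(k ∧ m ∧ q, m ∧ q, k ∧ m ∧ q ∧ t(m, m))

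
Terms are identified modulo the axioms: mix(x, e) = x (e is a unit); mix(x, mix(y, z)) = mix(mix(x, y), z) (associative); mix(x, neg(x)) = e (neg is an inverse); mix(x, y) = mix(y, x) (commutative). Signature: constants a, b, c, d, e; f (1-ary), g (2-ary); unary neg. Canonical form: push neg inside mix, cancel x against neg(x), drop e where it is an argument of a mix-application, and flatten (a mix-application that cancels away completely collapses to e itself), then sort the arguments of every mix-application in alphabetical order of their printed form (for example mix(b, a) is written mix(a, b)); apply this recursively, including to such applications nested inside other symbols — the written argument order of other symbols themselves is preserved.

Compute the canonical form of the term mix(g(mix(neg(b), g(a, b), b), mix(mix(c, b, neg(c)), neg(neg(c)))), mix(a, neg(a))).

Answer: g(g(a, b), mix(b, c))

Derivation:
Push neg inside:  distribute neg over mix and collapse double neg
Cancel:  a cancels
Combine occurrences:  g(g(a, b), mix(b, c))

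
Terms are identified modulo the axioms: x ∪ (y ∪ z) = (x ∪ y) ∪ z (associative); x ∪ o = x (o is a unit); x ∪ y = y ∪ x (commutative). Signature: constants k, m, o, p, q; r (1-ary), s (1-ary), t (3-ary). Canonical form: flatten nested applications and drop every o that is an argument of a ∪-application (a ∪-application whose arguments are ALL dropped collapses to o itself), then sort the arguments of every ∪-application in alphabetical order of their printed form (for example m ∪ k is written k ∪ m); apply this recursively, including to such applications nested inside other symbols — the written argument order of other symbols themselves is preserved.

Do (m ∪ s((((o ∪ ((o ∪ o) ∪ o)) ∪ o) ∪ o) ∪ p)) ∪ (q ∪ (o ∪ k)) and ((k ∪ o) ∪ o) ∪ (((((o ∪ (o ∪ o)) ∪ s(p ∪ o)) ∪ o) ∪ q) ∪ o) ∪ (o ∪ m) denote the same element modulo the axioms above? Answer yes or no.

Answer: yes — both canonical forms are k ∪ m ∪ q ∪ s(p)

Derivation:
Left:  (m ∪ s((((o ∪ ((o ∪ o) ∪ o)) ∪ o) ∪ o) ∪ p)) ∪ (q ∪ (o ∪ k))
  Flatten:  m ∪ s((((o ∪ ((o ∪ o) ∪ o)) ∪ o) ∪ o) ∪ p) ∪ q ∪ o ∪ k
  Inside:  s((((o ∪ ((o ∪ o) ∪ o)) ∪ o) ∪ o) ∪ p)  →  s(p)
  Drop the unit:  drop o
  Sort arguments:  k ∪ m ∪ q ∪ s(p)
Right:  ((k ∪ o) ∪ o) ∪ (((((o ∪ (o ∪ o)) ∪ s(p ∪ o)) ∪ o) ∪ q) ∪ o) ∪ (o ∪ m)
  Un-nest:  k ∪ o ∪ o ∪ o ∪ o ∪ o ∪ s(p ∪ o) ∪ o ∪ q ∪ o ∪ o ∪ m
  Inside:  s(p ∪ o)  →  s(p)
  Unit:  drop o (×8)
  Sort:  k ∪ m ∪ q ∪ s(p)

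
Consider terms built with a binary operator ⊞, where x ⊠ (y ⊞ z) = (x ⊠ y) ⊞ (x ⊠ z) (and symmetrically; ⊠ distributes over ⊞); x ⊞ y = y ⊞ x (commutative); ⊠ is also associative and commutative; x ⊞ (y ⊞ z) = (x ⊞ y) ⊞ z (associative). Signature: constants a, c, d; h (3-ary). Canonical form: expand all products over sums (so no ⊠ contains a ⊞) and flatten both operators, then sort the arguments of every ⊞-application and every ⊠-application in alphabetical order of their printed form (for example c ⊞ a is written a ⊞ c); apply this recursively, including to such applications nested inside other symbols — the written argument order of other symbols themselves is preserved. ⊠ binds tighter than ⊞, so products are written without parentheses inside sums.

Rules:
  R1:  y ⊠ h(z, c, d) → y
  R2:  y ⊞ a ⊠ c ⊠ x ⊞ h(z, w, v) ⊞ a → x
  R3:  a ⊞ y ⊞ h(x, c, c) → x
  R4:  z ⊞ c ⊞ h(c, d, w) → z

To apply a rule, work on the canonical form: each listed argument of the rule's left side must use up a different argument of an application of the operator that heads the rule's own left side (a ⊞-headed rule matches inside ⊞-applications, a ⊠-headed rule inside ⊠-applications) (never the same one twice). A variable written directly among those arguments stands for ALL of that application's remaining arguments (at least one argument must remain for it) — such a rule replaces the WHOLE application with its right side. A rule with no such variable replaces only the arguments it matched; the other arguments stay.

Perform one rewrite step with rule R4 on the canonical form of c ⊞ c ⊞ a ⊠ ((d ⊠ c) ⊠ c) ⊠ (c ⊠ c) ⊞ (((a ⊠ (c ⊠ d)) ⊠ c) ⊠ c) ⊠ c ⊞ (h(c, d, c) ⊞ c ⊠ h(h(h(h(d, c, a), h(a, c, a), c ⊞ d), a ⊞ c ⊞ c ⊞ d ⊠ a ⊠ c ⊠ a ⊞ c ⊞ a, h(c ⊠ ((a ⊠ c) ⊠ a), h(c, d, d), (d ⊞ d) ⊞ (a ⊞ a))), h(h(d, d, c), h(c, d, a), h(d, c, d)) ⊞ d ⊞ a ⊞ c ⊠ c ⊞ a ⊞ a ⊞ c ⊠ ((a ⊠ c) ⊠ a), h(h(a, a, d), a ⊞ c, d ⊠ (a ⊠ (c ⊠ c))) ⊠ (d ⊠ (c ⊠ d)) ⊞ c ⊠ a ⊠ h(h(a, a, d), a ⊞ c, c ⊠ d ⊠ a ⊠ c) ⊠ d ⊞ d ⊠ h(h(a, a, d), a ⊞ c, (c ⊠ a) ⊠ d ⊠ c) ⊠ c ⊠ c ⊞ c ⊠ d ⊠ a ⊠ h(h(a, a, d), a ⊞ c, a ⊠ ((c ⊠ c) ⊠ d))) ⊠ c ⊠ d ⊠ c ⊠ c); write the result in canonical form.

Canonical form:  a ⊠ c ⊠ c ⊠ c ⊠ c ⊠ d ⊞ a ⊠ c ⊠ c ⊠ c ⊠ c ⊠ d ⊞ c ⊞ c ⊞ c ⊠ c ⊠ c ⊠ c ⊠ d ⊠ h(h(h(h(d, c, a), h(a, c, a), c ⊞ d), a ⊞ a ⊞ a ⊠ a ⊠ c ⊠ d ⊞ c ⊞ c ⊞ c, h(a ⊠ a ⊠ c ⊠ c, h(c, d, d), a ⊞ a ⊞ d ⊞ d)), a ⊞ a ⊞ a ⊞ a ⊠ a ⊠ c ⊠ c ⊞ c ⊠ c ⊞ d ⊞ h(h(d, d, c), h(c, d, a), h(d, c, d)), a ⊠ c ⊠ d ⊠ h(h(a, a, d), a ⊞ c, a ⊠ c ⊠ c ⊠ d) ⊞ a ⊠ c ⊠ d ⊠ h(h(a, a, d), a ⊞ c, a ⊠ c ⊠ c ⊠ d) ⊞ c ⊠ c ⊠ d ⊠ h(h(a, a, d), a ⊞ c, a ⊠ c ⊠ c ⊠ d) ⊞ c ⊠ d ⊠ d ⊠ h(h(a, a, d), a ⊞ c, a ⊠ c ⊠ c ⊠ d)) ⊞ h(c, d, c)
Apply R4:  consuming c, h(c, d, c);  w := c, z := a ⊠ c ⊠ c ⊠ c ⊠ c ⊠ d ⊞ a ⊠ c ⊠ c ⊠ c ⊠ c ⊠ d ⊞ c ⊞ c ⊠ c ⊠ c ⊠ c ⊠ d ⊠ h(h(h(h(d, c, a), h(a, c, a), c ⊞ d), a ⊞ a ⊞ a ⊠ a ⊠ c ⊠ d ⊞ c ⊞ c ⊞ c, h(a ⊠ a ⊠ c ⊠ c, h(c, d, d), a ⊞ a ⊞ d ⊞ d)), a ⊞ a ⊞ a ⊞ a ⊠ a ⊠ c ⊠ c ⊞ c ⊠ c ⊞ d ⊞ h(h(d, d, c), h(c, d, a), h(d, c, d)), a ⊠ c ⊠ d ⊠ h(h(a, a, d), a ⊞ c, a ⊠ c ⊠ c ⊠ d) ⊞ a ⊠ c ⊠ d ⊠ h(h(a, a, d), a ⊞ c, a ⊠ c ⊠ c ⊠ d) ⊞ c ⊠ c ⊠ d ⊠ h(h(a, a, d), a ⊞ c, a ⊠ c ⊠ c ⊠ d) ⊞ c ⊠ d ⊠ d ⊠ h(h(a, a, d), a ⊞ c, a ⊠ c ⊠ c ⊠ d))
Every leftover argument binds to the variable; the entire application is replaced.
Result:  a ⊠ c ⊠ c ⊠ c ⊠ c ⊠ d ⊞ a ⊠ c ⊠ c ⊠ c ⊠ c ⊠ d ⊞ c ⊞ c ⊠ c ⊠ c ⊠ c ⊠ d ⊠ h(h(h(h(d, c, a), h(a, c, a), c ⊞ d), a ⊞ a ⊞ a ⊠ a ⊠ c ⊠ d ⊞ c ⊞ c ⊞ c, h(a ⊠ a ⊠ c ⊠ c, h(c, d, d), a ⊞ a ⊞ d ⊞ d)), a ⊞ a ⊞ a ⊞ a ⊠ a ⊠ c ⊠ c ⊞ c ⊠ c ⊞ d ⊞ h(h(d, d, c), h(c, d, a), h(d, c, d)), a ⊠ c ⊠ d ⊠ h(h(a, a, d), a ⊞ c, a ⊠ c ⊠ c ⊠ d) ⊞ a ⊠ c ⊠ d ⊠ h(h(a, a, d), a ⊞ c, a ⊠ c ⊠ c ⊠ d) ⊞ c ⊠ c ⊠ d ⊠ h(h(a, a, d), a ⊞ c, a ⊠ c ⊠ c ⊠ d) ⊞ c ⊠ d ⊠ d ⊠ h(h(a, a, d), a ⊞ c, a ⊠ c ⊠ c ⊠ d))

Answer: a ⊠ c ⊠ c ⊠ c ⊠ c ⊠ d ⊞ a ⊠ c ⊠ c ⊠ c ⊠ c ⊠ d ⊞ c ⊞ c ⊠ c ⊠ c ⊠ c ⊠ d ⊠ h(h(h(h(d, c, a), h(a, c, a), c ⊞ d), a ⊞ a ⊞ a ⊠ a ⊠ c ⊠ d ⊞ c ⊞ c ⊞ c, h(a ⊠ a ⊠ c ⊠ c, h(c, d, d), a ⊞ a ⊞ d ⊞ d)), a ⊞ a ⊞ a ⊞ a ⊠ a ⊠ c ⊠ c ⊞ c ⊠ c ⊞ d ⊞ h(h(d, d, c), h(c, d, a), h(d, c, d)), a ⊠ c ⊠ d ⊠ h(h(a, a, d), a ⊞ c, a ⊠ c ⊠ c ⊠ d) ⊞ a ⊠ c ⊠ d ⊠ h(h(a, a, d), a ⊞ c, a ⊠ c ⊠ c ⊠ d) ⊞ c ⊠ c ⊠ d ⊠ h(h(a, a, d), a ⊞ c, a ⊠ c ⊠ c ⊠ d) ⊞ c ⊠ d ⊠ d ⊠ h(h(a, a, d), a ⊞ c, a ⊠ c ⊠ c ⊠ d))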